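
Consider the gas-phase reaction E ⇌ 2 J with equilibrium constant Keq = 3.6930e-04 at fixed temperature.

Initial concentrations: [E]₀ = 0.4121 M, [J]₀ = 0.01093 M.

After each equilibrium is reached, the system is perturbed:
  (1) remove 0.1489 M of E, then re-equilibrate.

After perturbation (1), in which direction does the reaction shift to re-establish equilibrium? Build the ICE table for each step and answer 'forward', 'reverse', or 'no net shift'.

Q₀ = 2.8989e-04 vs Keq = 3.6930e-04 ⇒ Q<K, forward
Step 1:
                    E           J
  init         0.4121     0.01093
  Δ       -6.9801e-04    0.001396
  eq           0.4114     0.01233
  solve Keq expr → x = 6.9801e-04; check Q = 3.6930e-04
Then remove 0.1489 M of E.
Step 2:
                    E           J
  init         0.2625     0.01233
  Δ          0.001229   -0.002457
  eq           0.2637    0.009869
  solve Keq expr → x = -0.001229; check Q = 3.6930e-04

Direction: reverse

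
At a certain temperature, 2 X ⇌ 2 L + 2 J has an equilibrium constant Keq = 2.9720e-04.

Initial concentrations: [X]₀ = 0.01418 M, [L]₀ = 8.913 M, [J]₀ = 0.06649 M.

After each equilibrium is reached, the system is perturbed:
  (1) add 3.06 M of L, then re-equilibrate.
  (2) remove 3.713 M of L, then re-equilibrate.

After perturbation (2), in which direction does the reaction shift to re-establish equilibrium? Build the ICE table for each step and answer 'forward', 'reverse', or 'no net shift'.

Q₀ = 1747 vs Keq = 2.9720e-04 ⇒ Q>K, reverse
Step 1:
                  X         L         J
  Initial   0.01418     8.913   0.06649
  Change    0.06633  -0.06633  -0.06633
  Equil     0.08051     8.847 1.5690e-04
  solve Keq expr → x = -0.03317; check Q = 2.9720e-04
Then add 3.06 M of L.
Step 2:
                  X         L         J
  Initial   0.08051     11.91 1.5690e-04
  Change  4.0263e-05 -4.0263e-05 -4.0263e-05
  Equil     0.08055     11.91 1.1663e-04
  solve Keq expr → x = -2.0132e-05; check Q = 2.9720e-04
Then remove 3.713 M of L.
Step 3:
                  X         L         J
  Initial   0.08055     8.194 1.1663e-04
  Change  -5.2741e-05 5.2741e-05 5.2741e-05
  Equil      0.0805     8.194 1.6937e-04
  solve Keq expr → x = 2.6370e-05; check Q = 2.9720e-04

Direction: forward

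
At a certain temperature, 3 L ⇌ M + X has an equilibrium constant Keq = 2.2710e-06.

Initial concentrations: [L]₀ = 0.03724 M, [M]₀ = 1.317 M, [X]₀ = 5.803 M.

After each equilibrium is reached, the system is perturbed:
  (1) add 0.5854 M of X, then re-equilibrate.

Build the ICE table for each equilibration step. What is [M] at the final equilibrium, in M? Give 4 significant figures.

Q₀ = 1.4798e+05 vs Keq = 2.2710e-06 ⇒ Q>K, reverse
Step 1:
                    L           M           X
  I           0.03724       1.317       5.803
  C             3.951      -1.317      -1.317
  E             3.988  3.2112e-05       4.486
  solve Keq expr → x = -1.317; check Q = 2.2710e-06
Then add 0.5854 M of X.
Step 2:
                    L           M           X
  I             3.988  3.2112e-05       5.071
  C        1.1119e-05 -3.7065e-06 -3.7065e-06
  E             3.988  2.8406e-05       5.071
  solve Keq expr → x = -3.7065e-06; check Q = 2.2710e-06

[M]_eq = 2.8406e-05 M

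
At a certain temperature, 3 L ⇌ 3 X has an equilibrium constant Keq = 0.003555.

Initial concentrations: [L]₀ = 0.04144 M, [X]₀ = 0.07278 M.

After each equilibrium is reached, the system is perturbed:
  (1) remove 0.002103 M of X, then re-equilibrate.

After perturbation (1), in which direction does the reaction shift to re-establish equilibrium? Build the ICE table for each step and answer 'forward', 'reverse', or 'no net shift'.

Q₀ = 5.417 vs Keq = 0.003555 ⇒ Q>K, reverse
Step 1:
                   L          X
  I          0.04144    0.07278
  C          0.05766   -0.05766
  E           0.0991    0.01512
  solve Keq expr → x = -0.01922; check Q = 0.003555
Then remove 0.002103 M of X.
Step 2:
                   L          X
  I           0.0991    0.01302
  C        -0.001825   0.001825
  E          0.09727    0.01485
  solve Keq expr → x = 6.0818e-04; check Q = 0.003555

Direction: forward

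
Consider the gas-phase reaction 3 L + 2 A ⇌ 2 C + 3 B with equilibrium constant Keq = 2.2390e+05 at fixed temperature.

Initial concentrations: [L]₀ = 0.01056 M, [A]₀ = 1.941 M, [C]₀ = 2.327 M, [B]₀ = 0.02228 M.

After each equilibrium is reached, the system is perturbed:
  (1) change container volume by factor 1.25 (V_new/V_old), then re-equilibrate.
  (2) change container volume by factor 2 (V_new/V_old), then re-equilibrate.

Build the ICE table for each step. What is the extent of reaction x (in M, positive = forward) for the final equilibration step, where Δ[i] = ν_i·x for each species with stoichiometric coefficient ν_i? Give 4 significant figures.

Q₀ = 13.5 vs Keq = 2.2390e+05 ⇒ Q<K, forward
Step 1:
                  L         A         C         B
  Initial   0.01056     1.941     2.327   0.02228
  Change  -0.009958 -0.006639  0.006639  0.009958
  Equil   6.0166e-04     1.934     2.334   0.03224
  solve Keq expr → x = 0.003319; check Q = 2.2390e+05
Then change container volume by factor 1.25 (V_new/V_old).
Step 2:
                  L         A         C         B
  Initial 4.8133e-04     1.547     1.867   0.02579
  Change          0         0         0         0
  Equil   4.8133e-04     1.547     1.867   0.02579
  solve Keq expr → x = 0; check Q = 2.2390e+05
Then change container volume by factor 2 (V_new/V_old).
Step 3:
                  L         A         C         B
  Initial 2.4066e-04    0.7737    0.9335    0.0129
  Change          0         0         0         0
  Equil   2.4066e-04    0.7737    0.9335    0.0129
  solve Keq expr → x = 0; check Q = 2.2390e+05

x = 0 M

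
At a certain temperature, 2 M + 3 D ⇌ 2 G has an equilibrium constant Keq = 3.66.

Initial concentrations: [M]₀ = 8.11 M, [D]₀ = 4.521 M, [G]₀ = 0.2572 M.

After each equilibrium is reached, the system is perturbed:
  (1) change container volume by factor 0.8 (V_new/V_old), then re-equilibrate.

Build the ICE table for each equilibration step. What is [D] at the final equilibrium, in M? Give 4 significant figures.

Q₀ = 1.0884e-05 vs Keq = 3.66 ⇒ Q<K, forward
Step 1:
                  M         D         G
  Initial      8.11     4.521    0.2572
  Change     -2.723    -4.084     2.723
  Equil       5.387    0.4372      2.98
  solve Keq expr → x = 1.361; check Q = 3.66
Then change container volume by factor 0.8 (V_new/V_old).
Step 2:
                  M         D         G
  Initial     6.734    0.5465     3.725
  Change   -0.06738   -0.1011   0.06738
  Equil       6.667    0.4455     3.792
  solve Keq expr → x = 0.03369; check Q = 3.66

[D]_eq = 0.4455 M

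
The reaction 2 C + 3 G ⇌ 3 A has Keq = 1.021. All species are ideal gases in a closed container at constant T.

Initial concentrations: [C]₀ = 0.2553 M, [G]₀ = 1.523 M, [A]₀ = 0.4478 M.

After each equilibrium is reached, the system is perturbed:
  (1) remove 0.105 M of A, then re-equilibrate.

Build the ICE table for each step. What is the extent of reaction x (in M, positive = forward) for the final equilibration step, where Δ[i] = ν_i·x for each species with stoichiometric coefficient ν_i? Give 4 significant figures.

x = 0.01432 M

Q₀ = 0.39 vs Keq = 1.021 ⇒ Q<K, forward
Step 1:
                   C          G          A
  Initial     0.2553      1.523     0.4478
  Change    -0.04582   -0.06872    0.06872
  Equil       0.2095      1.454     0.5165
  solve Keq expr → x = 0.02291; check Q = 1.021
Then remove 0.105 M of A.
Step 2:
                   C          G          A
  Initial     0.2095      1.454     0.4115
  Change    -0.02864   -0.04295    0.04295
  Equil       0.1808      1.411     0.4545
  solve Keq expr → x = 0.01432; check Q = 1.021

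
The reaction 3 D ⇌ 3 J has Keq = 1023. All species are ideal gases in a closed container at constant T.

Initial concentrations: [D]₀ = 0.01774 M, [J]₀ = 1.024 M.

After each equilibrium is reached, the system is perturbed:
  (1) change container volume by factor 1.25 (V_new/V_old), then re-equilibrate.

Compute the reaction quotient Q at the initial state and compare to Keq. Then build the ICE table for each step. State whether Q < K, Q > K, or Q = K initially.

Q₀ = 1.9233e+05; Q > K (proceeds reverse)

Q₀ = 1.9233e+05 vs Keq = 1023 ⇒ Q>K, reverse
Step 1:
                   D          J
  Initial    0.01774      1.024
  Change     0.07631   -0.07631
  Equil      0.09405     0.9477
  solve Keq expr → x = -0.02544; check Q = 1023
Then change container volume by factor 1.25 (V_new/V_old).
Step 2:
                   D          J
  Initial    0.07524     0.7581
  Change           0          0
  Equil      0.07524     0.7581
  solve Keq expr → x = 0; check Q = 1023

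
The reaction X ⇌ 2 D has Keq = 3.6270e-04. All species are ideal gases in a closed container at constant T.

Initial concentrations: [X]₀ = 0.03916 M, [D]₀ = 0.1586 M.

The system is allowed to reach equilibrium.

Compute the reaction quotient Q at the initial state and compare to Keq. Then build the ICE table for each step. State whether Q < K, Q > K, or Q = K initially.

Q₀ = 0.6423 vs Keq = 3.6270e-04 ⇒ Q>K, reverse
Step 1:
                   X          D
  init       0.03916     0.1586
  Δ          0.07607    -0.1521
  eq          0.1152   0.006465
  solve Keq expr → x = -0.07607; check Q = 3.6270e-04

Q₀ = 0.6423; Q > K (proceeds reverse)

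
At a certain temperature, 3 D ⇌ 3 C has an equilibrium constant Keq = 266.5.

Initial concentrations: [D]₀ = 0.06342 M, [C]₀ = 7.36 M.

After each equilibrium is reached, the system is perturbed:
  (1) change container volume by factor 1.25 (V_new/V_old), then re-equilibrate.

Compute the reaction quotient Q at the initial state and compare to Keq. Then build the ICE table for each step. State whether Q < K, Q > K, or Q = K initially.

Q₀ = 1.5630e+06 vs Keq = 266.5 ⇒ Q>K, reverse
Step 1:
                  D         C
  init      0.06342      7.36
  Δ           0.935    -0.935
  eq         0.9984     6.425
  solve Keq expr → x = -0.3117; check Q = 266.5
Then change container volume by factor 1.25 (V_new/V_old).
Step 2:
                  D         C
  init       0.7987      5.14
  Δ               0         0
  eq         0.7987      5.14
  solve Keq expr → x = 0; check Q = 266.5

Q₀ = 1.5630e+06; Q > K (proceeds reverse)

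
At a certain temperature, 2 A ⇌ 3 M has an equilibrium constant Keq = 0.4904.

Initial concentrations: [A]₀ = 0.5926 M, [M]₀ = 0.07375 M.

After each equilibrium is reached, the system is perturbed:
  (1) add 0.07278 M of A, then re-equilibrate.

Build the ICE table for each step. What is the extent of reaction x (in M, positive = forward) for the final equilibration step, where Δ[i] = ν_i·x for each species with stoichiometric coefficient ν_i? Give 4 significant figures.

Q₀ = 0.001142 vs Keq = 0.4904 ⇒ Q<K, forward
Step 1:
                  A         M
  Initial    0.5926   0.07375
  Change    -0.2221    0.3331
  Equil      0.3705    0.4068
  solve Keq expr → x = 0.111; check Q = 0.4904
Then add 0.07278 M of A.
Step 2:
                  A         M
  Initial    0.4433    0.4068
  Change   -0.02353   0.03529
  Equil      0.4198    0.4421
  solve Keq expr → x = 0.01176; check Q = 0.4904

x = 0.01176 M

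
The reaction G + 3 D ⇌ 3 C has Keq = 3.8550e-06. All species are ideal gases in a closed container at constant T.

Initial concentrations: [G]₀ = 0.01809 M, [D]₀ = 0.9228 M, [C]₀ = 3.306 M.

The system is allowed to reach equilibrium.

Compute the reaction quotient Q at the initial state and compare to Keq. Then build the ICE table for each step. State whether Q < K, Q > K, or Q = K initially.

Q₀ = 2542 vs Keq = 3.8550e-06 ⇒ Q>K, reverse
Step 1:
                    G           D           C
  init        0.01809      0.9228       3.306
  Δ              1.08       3.239      -3.239
  eq            1.098       4.161     0.06731
  solve Keq expr → x = -1.08; check Q = 3.8550e-06

Q₀ = 2542; Q > K (proceeds reverse)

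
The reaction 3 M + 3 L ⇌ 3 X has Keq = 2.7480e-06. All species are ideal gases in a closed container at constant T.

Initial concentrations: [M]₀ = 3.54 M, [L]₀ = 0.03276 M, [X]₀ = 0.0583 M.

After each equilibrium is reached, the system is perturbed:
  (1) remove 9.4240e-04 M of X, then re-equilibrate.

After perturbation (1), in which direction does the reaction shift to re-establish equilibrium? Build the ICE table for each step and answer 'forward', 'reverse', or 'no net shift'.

Direction: forward

Q₀ = 0.127 vs Keq = 2.7480e-06 ⇒ Q>K, reverse
Step 1:
                  M         L         X
  init         3.54   0.03276    0.0583
  Δ         0.05394   0.05394  -0.05394
  eq          3.594    0.0867  0.004364
  solve Keq expr → x = -0.01798; check Q = 2.7480e-06
Then remove 9.4240e-04 M of X.
Step 2:
                  M         L         X
  init        3.594    0.0867  0.003422
  Δ       -8.9621e-04 -8.9621e-04 8.9621e-04
  eq          3.593    0.0858  0.004318
  solve Keq expr → x = 2.9874e-04; check Q = 2.7480e-06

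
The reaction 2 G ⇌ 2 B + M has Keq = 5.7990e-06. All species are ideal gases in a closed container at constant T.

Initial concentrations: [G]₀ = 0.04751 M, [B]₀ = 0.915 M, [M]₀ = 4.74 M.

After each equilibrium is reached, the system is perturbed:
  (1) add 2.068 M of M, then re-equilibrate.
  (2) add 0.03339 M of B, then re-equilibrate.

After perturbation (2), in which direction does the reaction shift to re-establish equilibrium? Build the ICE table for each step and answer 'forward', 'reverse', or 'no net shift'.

Direction: reverse

Q₀ = 1758 vs Keq = 5.7990e-06 ⇒ Q>K, reverse
Step 1:
                   G          B          M
  I          0.04751      0.915       4.74
  C           0.9139    -0.9139    -0.4569
  E           0.9614   0.001119      4.283
  solve Keq expr → x = -0.4569; check Q = 5.7990e-06
Then add 2.068 M of M.
Step 2:
                   G          B          M
  I           0.9614   0.001119      6.351
  C       1.9981e-04 -1.9981e-04 -9.9904e-05
  E           0.9616 9.1886e-04      6.351
  solve Keq expr → x = -9.9904e-05; check Q = 5.7990e-06
Then add 0.03339 M of B.
Step 3:
                   G          B          M
  I           0.9616    0.03431      6.351
  C          0.03336   -0.03336   -0.01668
  E           0.9949 9.5198e-04      6.334
  solve Keq expr → x = -0.01668; check Q = 5.7990e-06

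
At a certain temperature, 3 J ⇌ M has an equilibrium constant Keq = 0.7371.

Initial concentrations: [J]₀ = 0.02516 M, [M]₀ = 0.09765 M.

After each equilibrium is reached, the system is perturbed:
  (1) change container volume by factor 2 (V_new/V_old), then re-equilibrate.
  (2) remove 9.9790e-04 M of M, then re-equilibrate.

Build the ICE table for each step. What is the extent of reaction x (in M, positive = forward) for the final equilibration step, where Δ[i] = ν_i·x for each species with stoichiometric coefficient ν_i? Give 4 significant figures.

x = 8.6817e-04 M

Q₀ = 6131 vs Keq = 0.7371 ⇒ Q>K, reverse
Step 1:
                   J          M
  init       0.02516    0.09765
  Δ           0.2479   -0.08264
  eq          0.2731    0.01501
  solve Keq expr → x = -0.08264; check Q = 0.7371
Then change container volume by factor 2 (V_new/V_old).
Step 2:
                   J          M
  init        0.1365   0.007505
  Δ          0.01484  -0.004948
  eq          0.1514   0.002557
  solve Keq expr → x = -0.004948; check Q = 0.7371
Then remove 9.9790e-04 M of M.
Step 3:
                   J          M
  init        0.1514   0.001559
  Δ        -0.002605 8.6817e-04
  eq          0.1488   0.002427
  solve Keq expr → x = 8.6817e-04; check Q = 0.7371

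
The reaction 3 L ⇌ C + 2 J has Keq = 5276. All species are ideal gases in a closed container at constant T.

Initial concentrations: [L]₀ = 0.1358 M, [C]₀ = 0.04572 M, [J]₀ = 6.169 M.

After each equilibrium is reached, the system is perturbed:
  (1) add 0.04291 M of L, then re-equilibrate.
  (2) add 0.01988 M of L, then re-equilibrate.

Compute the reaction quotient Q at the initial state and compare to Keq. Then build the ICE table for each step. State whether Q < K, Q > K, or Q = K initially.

Q₀ = 694.8 vs Keq = 5276 ⇒ Q<K, forward
Step 1:
                   L          C          J
  I           0.1358    0.04572      6.169
  C          -0.0578    0.01927    0.03853
  E            0.078    0.06499      6.208
  solve Keq expr → x = 0.01927; check Q = 5276
Then add 0.04291 M of L.
Step 2:
                   L          C          J
  I           0.1209    0.06499      6.208
  C         -0.03792    0.01264    0.02528
  E          0.08299    0.07763      6.233
  solve Keq expr → x = 0.01264; check Q = 5276
Then add 0.01988 M of L.
Step 3:
                   L          C          J
  I           0.1029    0.07763      6.233
  C         -0.01772   0.005906    0.01181
  E          0.08515    0.08353      6.245
  solve Keq expr → x = 0.005906; check Q = 5276

Q₀ = 694.8; Q < K (proceeds forward)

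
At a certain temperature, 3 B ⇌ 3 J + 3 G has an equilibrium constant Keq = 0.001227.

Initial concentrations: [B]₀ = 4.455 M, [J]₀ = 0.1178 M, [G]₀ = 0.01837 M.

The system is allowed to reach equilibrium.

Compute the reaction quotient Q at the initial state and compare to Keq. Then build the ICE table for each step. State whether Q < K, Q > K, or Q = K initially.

Q₀ = 1.1461e-10 vs Keq = 0.001227 ⇒ Q<K, forward
Step 1:
                   B          J          G
  init         4.455     0.1178    0.01837
  Δ          -0.5781     0.5781     0.5781
  eq           3.877     0.6959     0.5964
  solve Keq expr → x = 0.1927; check Q = 0.001227

Q₀ = 1.1461e-10; Q < K (proceeds forward)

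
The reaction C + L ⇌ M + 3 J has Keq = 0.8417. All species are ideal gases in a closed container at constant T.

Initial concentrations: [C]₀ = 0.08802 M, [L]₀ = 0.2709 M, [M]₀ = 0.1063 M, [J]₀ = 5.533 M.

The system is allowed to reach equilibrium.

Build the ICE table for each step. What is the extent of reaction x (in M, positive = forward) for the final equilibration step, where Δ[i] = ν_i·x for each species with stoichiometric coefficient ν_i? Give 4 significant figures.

Q₀ = 755.1 vs Keq = 0.8417 ⇒ Q>K, reverse
Step 1:
                  C         L         M         J
  I         0.08802    0.2709    0.1063     5.533
  C          0.1059    0.1059   -0.1059   -0.3176
  E          0.1939    0.3768 4.3343e-04     5.215
  solve Keq expr → x = -0.1059; check Q = 0.8417

x = -0.1059 M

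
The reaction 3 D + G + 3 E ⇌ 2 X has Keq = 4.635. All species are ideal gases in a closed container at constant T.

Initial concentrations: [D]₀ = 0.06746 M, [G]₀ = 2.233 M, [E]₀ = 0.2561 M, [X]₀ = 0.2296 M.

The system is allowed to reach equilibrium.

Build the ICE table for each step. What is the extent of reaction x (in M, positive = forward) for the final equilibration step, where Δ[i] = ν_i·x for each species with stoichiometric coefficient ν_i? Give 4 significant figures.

Q₀ = 4578 vs Keq = 4.635 ⇒ Q>K, reverse
Step 1:
                  D         G         E         X
  init      0.06746     2.233    0.2561    0.2296
  Δ          0.1766   0.05887    0.1766   -0.1177
  eq         0.2441     2.292    0.4327    0.1119
  solve Keq expr → x = -0.05887; check Q = 4.635

x = -0.05887 M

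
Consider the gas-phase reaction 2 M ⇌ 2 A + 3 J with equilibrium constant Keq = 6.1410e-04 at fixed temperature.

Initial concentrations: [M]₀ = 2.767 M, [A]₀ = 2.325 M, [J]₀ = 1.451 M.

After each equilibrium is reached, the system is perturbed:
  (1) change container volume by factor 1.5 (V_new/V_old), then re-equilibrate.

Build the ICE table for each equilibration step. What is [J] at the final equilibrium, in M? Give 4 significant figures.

Q₀ = 2.157 vs Keq = 6.1410e-04 ⇒ Q>K, reverse
Step 1:
                  M         A         J
  I           2.767     2.325     1.451
  C          0.8634   -0.8634    -1.295
  E            3.63     1.462    0.1559
  solve Keq expr → x = -0.4317; check Q = 6.1410e-04
Then change container volume by factor 1.5 (V_new/V_old).
Step 2:
                  M         A         J
  I            2.42    0.9744    0.1039
  C        -0.03157   0.03157   0.04736
  E           2.389     1.006    0.1513
  solve Keq expr → x = 0.01579; check Q = 6.1410e-04

[J]_eq = 0.1513 M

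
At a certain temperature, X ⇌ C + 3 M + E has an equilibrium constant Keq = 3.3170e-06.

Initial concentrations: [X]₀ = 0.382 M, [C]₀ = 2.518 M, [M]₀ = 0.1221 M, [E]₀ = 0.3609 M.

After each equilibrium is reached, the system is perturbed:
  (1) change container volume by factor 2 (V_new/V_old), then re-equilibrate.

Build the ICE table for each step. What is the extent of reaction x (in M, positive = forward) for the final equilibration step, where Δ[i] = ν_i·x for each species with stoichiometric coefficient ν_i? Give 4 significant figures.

Q₀ = 0.00433 vs Keq = 3.3170e-06 ⇒ Q>K, reverse
Step 1:
                    X           C           M           E
  Initial       0.382       2.518      0.1221      0.3609
  Change       0.0367     -0.0367     -0.1101     -0.0367
  Equil        0.4187       2.481       0.012      0.3242
  solve Keq expr → x = -0.0367; check Q = 3.3170e-06
Then change container volume by factor 2 (V_new/V_old).
Step 2:
                    X           C           M           E
  Initial      0.2094       1.241    0.005998      0.1621
  Change     -0.00298     0.00298    0.008941     0.00298
  Equil        0.2064       1.244     0.01494      0.1651
  solve Keq expr → x = 0.00298; check Q = 3.3170e-06

x = 0.00298 M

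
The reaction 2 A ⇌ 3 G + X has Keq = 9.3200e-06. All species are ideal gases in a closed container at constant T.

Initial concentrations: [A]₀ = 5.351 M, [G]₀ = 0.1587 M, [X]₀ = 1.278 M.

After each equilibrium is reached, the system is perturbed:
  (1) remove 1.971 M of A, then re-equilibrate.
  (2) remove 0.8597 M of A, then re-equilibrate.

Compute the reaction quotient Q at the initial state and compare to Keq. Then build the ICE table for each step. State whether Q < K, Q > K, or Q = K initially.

Q₀ = 1.7840e-04 vs Keq = 9.3200e-06 ⇒ Q>K, reverse
Step 1:
                  A         G         X
  init        5.351    0.1587     1.278
  Δ         0.06558  -0.09837  -0.03279
  eq          5.417   0.06033     1.245
  solve Keq expr → x = -0.03279; check Q = 9.3200e-06
Then remove 1.971 M of A.
Step 2:
                  A         G         X
  init        3.446   0.06033     1.245
  Δ         0.01037  -0.01556 -0.005185
  eq          3.456   0.04478      1.24
  solve Keq expr → x = -0.005185; check Q = 9.3200e-06
Then remove 0.8597 M of A.
Step 3:
                  A         G         X
  init        2.596   0.04478      1.24
  Δ        0.005133 -0.007699 -0.002566
  eq          2.601   0.03708     1.237
  solve Keq expr → x = -0.002566; check Q = 9.3200e-06

Q₀ = 1.7840e-04; Q > K (proceeds reverse)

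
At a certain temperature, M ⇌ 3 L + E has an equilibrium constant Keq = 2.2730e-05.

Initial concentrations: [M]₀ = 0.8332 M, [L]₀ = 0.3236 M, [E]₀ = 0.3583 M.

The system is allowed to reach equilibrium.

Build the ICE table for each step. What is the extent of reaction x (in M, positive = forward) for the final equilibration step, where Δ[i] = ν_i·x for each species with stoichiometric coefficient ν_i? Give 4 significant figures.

Q₀ = 0.01457 vs Keq = 2.2730e-05 ⇒ Q>K, reverse
Step 1:
                  M         L         E
  I          0.8332    0.3236    0.3583
  C         0.09353   -0.2806  -0.09353
  E          0.9267   0.04301    0.2648
  solve Keq expr → x = -0.09353; check Q = 2.2730e-05

x = -0.09353 M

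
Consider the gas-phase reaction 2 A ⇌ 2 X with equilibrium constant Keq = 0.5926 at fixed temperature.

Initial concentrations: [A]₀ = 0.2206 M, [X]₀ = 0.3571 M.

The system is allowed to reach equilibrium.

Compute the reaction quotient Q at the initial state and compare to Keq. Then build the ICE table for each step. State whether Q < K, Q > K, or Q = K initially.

Q₀ = 2.62; Q > K (proceeds reverse)

Q₀ = 2.62 vs Keq = 0.5926 ⇒ Q>K, reverse
Step 1:
                    A           X
  I            0.2206      0.3571
  C            0.1058     -0.1058
  E            0.3264      0.2513
  solve Keq expr → x = -0.05291; check Q = 0.5926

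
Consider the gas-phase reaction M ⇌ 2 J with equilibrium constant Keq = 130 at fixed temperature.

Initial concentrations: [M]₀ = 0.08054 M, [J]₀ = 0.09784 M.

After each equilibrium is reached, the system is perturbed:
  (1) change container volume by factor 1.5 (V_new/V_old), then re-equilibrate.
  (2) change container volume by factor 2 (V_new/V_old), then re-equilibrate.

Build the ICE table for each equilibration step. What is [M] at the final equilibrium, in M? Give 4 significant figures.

[M]_eq = 5.7147e-05 M

Q₀ = 0.1189 vs Keq = 130 ⇒ Q<K, forward
Step 1:
                   M          J
  Initial    0.08054    0.09784
  Change    -0.08003     0.1601
  Equil   5.1162e-04     0.2579
  solve Keq expr → x = 0.08003; check Q = 130
Then change container volume by factor 1.5 (V_new/V_old).
Step 2:
                   M          J
  Initial 3.4108e-04     0.1719
  Change  -1.1309e-04 2.2619e-04
  Equil   2.2799e-04     0.1722
  solve Keq expr → x = 1.1309e-04; check Q = 130
Then change container volume by factor 2 (V_new/V_old).
Step 3:
                   M          J
  Initial 1.1399e-04    0.08608
  Change  -5.6846e-05 1.1369e-04
  Equil   5.7147e-05    0.08619
  solve Keq expr → x = 5.6846e-05; check Q = 130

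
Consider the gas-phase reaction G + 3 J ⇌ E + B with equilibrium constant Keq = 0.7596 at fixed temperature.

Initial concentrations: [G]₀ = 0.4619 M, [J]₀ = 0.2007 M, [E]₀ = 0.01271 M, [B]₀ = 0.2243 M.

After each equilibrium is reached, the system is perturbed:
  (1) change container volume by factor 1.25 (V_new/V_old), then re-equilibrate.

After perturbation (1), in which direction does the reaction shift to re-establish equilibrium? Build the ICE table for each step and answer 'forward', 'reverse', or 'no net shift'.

Direction: reverse

Q₀ = 0.7635 vs Keq = 0.7596 ⇒ Q>K, reverse
Step 1:
                    G           J           E           B
  init         0.4619      0.2007     0.01271      0.2243
  Δ        3.8888e-05  1.1666e-04 -3.8888e-05 -3.8888e-05
  eq           0.4619      0.2008     0.01267      0.2243
  solve Keq expr → x = -3.8888e-05; check Q = 0.7596
Then change container volume by factor 1.25 (V_new/V_old).
Step 2:
                    G           J           E           B
  init         0.3696      0.1607     0.01014      0.1794
  Δ          0.002528    0.007585   -0.002528   -0.002528
  eq           0.3721      0.1682    0.007609      0.1769
  solve Keq expr → x = -0.002528; check Q = 0.7596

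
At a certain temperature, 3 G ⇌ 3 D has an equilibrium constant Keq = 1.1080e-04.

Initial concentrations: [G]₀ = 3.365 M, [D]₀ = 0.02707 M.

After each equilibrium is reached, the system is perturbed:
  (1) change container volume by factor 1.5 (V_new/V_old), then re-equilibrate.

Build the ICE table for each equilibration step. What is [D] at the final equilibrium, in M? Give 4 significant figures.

Q₀ = 5.2061e-07 vs Keq = 1.1080e-04 ⇒ Q<K, forward
Step 1:
                    G           D
  Initial       3.365     0.02707
  Change      -0.1284      0.1284
  Equil         3.237      0.1555
  solve Keq expr → x = 0.04279; check Q = 1.1080e-04
Then change container volume by factor 1.5 (V_new/V_old).
Step 2:
                    G           D
  Initial       2.158      0.1036
  Change            0           0
  Equil         2.158      0.1036
  solve Keq expr → x = 0; check Q = 1.1080e-04

[D]_eq = 0.1036 M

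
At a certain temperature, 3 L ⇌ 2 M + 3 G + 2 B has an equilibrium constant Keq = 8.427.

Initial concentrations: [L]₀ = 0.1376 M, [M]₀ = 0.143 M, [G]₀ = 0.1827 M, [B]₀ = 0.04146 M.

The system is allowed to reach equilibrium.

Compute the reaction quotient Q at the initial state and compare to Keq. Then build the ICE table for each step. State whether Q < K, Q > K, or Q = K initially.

Q₀ = 8.2279e-05 vs Keq = 8.427 ⇒ Q<K, forward
Step 1:
                  L         M         G         B
  Initial    0.1376     0.143    0.1827   0.04146
  Change    -0.1237   0.08249    0.1237   0.08249
  Equil     0.01387    0.2255    0.3064    0.1239
  solve Keq expr → x = 0.04124; check Q = 8.427

Q₀ = 8.2279e-05; Q < K (proceeds forward)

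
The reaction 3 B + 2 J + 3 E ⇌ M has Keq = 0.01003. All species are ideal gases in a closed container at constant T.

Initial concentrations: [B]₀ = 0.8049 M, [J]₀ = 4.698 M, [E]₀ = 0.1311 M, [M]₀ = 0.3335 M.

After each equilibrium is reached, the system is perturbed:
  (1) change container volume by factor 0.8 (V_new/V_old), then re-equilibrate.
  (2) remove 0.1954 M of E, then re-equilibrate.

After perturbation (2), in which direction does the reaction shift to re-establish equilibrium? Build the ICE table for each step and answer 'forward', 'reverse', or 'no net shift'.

Q₀ = 12.86 vs Keq = 0.01003 ⇒ Q>K, reverse
Step 1:
                   B          J          E          M
  I           0.8049      4.698     0.1311     0.3335
  C           0.5175      0.345     0.5175    -0.1725
  E            1.322      5.043     0.6486      0.161
  solve Keq expr → x = -0.1725; check Q = 0.01003
Then change container volume by factor 0.8 (V_new/V_old).
Step 2:
                   B          J          E          M
  I            1.653      6.304     0.8108     0.2012
  C          -0.1996    -0.1331    -0.1996    0.06653
  E            1.453      6.171     0.6112     0.2678
  solve Keq expr → x = 0.06653; check Q = 0.01003
Then remove 0.1954 M of E.
Step 3:
                   B          J          E          M
  I            1.453      6.171     0.4158     0.2678
  C           0.1167    0.07778     0.1167   -0.03889
  E             1.57      6.249     0.5325     0.2289
  solve Keq expr → x = -0.03889; check Q = 0.01003

Direction: reverse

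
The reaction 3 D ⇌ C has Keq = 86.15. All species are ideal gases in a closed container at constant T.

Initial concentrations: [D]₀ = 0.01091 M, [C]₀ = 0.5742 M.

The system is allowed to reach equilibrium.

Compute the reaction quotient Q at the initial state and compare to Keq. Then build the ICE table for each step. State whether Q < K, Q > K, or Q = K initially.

Q₀ = 4.4217e+05 vs Keq = 86.15 ⇒ Q>K, reverse
Step 1:
                  D         C
  Initial   0.01091    0.5742
  Change     0.1708  -0.05695
  Equil      0.1818    0.5173
  solve Keq expr → x = -0.05695; check Q = 86.15

Q₀ = 4.4217e+05; Q > K (proceeds reverse)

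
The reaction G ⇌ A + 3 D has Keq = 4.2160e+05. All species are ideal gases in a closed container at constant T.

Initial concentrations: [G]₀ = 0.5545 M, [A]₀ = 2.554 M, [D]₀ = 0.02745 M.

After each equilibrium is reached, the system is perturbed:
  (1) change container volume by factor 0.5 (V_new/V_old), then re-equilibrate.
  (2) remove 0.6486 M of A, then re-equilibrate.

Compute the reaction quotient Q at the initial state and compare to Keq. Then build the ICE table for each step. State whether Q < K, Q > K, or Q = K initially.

Q₀ = 9.5268e-05 vs Keq = 4.2160e+05 ⇒ Q<K, forward
Step 1:
                   G          A          D
  init        0.5545      2.554    0.02745
  Δ          -0.5545     0.5545      1.663
  eq      3.5641e-05      3.108      1.691
  solve Keq expr → x = 0.5545; check Q = 4.2160e+05
Then change container volume by factor 0.5 (V_new/V_old).
Step 2:
                   G          A          D
  init    7.1283e-05      6.217      3.382
  Δ       4.9818e-04 -4.9818e-04  -0.001495
  eq      5.6946e-04      6.216       3.38
  solve Keq expr → x = -4.9818e-04; check Q = 4.2160e+05
Then remove 0.6486 M of A.
Step 3:
                   G          A          D
  init    5.6946e-04      5.568       3.38
  Δ       -5.9330e-05 5.9330e-05 1.7799e-04
  eq      5.1013e-04      5.568       3.38
  solve Keq expr → x = 5.9330e-05; check Q = 4.2160e+05

Q₀ = 9.5268e-05; Q < K (proceeds forward)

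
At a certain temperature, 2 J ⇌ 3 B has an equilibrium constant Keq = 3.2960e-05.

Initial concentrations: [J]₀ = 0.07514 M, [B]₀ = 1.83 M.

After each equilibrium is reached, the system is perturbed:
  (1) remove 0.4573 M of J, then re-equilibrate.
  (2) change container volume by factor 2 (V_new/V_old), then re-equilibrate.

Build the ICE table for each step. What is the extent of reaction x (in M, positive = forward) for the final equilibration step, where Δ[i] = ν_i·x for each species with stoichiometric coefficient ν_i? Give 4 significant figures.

x = 0.001193 M

Q₀ = 1085 vs Keq = 3.2960e-05 ⇒ Q>K, reverse
Step 1:
                  J         B
  Initial   0.07514      1.83
  Change      1.195    -1.792
  Equil        1.27    0.0376
  solve Keq expr → x = -0.5975; check Q = 3.2960e-05
Then remove 0.4573 M of J.
Step 2:
                  J         B
  Initial    0.8128    0.0376
  Change   0.006355 -0.009533
  Equil      0.8191   0.02807
  solve Keq expr → x = -0.003178; check Q = 3.2960e-05
Then change container volume by factor 2 (V_new/V_old).
Step 3:
                  J         B
  Initial    0.4096   0.01403
  Change  -0.002386  0.003579
  Equil      0.4072   0.01761
  solve Keq expr → x = 0.001193; check Q = 3.2960e-05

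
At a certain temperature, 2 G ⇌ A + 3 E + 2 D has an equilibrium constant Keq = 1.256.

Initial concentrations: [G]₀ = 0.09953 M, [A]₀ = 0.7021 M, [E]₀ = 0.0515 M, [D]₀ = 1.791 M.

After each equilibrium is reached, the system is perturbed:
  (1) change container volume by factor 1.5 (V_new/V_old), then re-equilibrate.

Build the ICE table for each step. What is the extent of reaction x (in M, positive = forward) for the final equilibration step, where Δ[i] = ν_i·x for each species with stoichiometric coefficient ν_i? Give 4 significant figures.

x = 0.006722 M

Q₀ = 0.03105 vs Keq = 1.256 ⇒ Q<K, forward
Step 1:
                  G         A         E         D
  Initial   0.09953    0.7021    0.0515     1.791
  Change   -0.04372   0.02186   0.06559   0.04372
  Equil     0.05581     0.724    0.1171     1.835
  solve Keq expr → x = 0.02186; check Q = 1.256
Then change container volume by factor 1.5 (V_new/V_old).
Step 2:
                  G         A         E         D
  Initial    0.0372    0.4826   0.07806     1.223
  Change   -0.01344  0.006722   0.02017   0.01344
  Equil     0.02376    0.4894   0.09822     1.237
  solve Keq expr → x = 0.006722; check Q = 1.256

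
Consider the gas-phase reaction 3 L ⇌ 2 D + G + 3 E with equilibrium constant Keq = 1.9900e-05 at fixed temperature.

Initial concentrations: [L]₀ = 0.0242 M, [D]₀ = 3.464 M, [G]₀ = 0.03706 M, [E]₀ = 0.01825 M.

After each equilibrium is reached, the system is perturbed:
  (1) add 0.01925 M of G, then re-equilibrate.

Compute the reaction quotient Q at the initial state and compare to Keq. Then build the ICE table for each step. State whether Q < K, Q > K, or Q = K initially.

Q₀ = 0.1907 vs Keq = 1.9900e-05 ⇒ Q>K, reverse
Step 1:
                    L           D           G           E
  I            0.0242       3.464     0.03706     0.01825
  C           0.01671    -0.01114   -0.005571    -0.01671
  E           0.04091       3.453     0.03149    0.001537
  solve Keq expr → x = -0.005571; check Q = 1.9900e-05
Then add 0.01925 M of G.
Step 2:
                    L           D           G           E
  I           0.04091       3.453     0.05074    0.001537
  C        2.1829e-04 -1.4553e-04 -7.2764e-05 -2.1829e-04
  E           0.04113       3.453     0.05067    0.001319
  solve Keq expr → x = -7.2764e-05; check Q = 1.9900e-05

Q₀ = 0.1907; Q > K (proceeds reverse)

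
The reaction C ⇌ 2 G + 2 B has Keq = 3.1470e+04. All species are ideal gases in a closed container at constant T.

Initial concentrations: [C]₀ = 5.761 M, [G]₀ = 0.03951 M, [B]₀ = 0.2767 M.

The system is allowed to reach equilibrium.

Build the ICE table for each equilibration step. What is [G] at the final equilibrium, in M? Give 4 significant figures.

Q₀ = 2.0746e-05 vs Keq = 3.1470e+04 ⇒ Q<K, forward
Step 1:
                  C         G         B
  Initial     5.761   0.03951    0.2767
  Change     -5.327     10.65     10.65
  Equil      0.4341     10.69     10.93
  solve Keq expr → x = 5.327; check Q = 3.1470e+04

[G]_eq = 10.69 M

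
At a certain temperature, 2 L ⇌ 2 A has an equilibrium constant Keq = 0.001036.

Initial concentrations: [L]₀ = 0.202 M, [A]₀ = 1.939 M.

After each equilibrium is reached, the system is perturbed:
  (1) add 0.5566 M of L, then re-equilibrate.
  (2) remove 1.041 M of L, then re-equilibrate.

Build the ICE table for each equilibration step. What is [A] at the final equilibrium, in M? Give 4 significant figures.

Q₀ = 92.14 vs Keq = 0.001036 ⇒ Q>K, reverse
Step 1:
                    L           A
  Initial       0.202       1.939
  Change        1.872      -1.872
  Equil         2.074     0.06676
  solve Keq expr → x = -0.9361; check Q = 0.001036
Then add 0.5566 M of L.
Step 2:
                    L           A
  Initial       2.631     0.06676
  Change     -0.01736     0.01736
  Equil         2.613     0.08412
  solve Keq expr → x = 0.008678; check Q = 0.001036
Then remove 1.041 M of L.
Step 3:
                    L           A
  Initial       1.572     0.08412
  Change      0.03246    -0.03246
  Equil         1.605     0.05166
  solve Keq expr → x = -0.01623; check Q = 0.001036

[A]_eq = 0.05166 M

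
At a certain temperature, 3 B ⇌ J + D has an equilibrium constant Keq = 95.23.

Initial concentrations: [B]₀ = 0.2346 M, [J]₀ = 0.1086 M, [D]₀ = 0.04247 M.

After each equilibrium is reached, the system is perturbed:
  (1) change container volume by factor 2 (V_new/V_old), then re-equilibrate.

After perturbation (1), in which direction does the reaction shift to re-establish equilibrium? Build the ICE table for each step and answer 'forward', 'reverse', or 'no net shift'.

Direction: reverse

Q₀ = 0.3572 vs Keq = 95.23 ⇒ Q<K, forward
Step 1:
                  B         J         D
  Initial    0.2346    0.1086   0.04247
  Change    -0.1782   0.05939   0.05939
  Equil     0.05643     0.168    0.1019
  solve Keq expr → x = 0.05939; check Q = 95.23
Then change container volume by factor 2 (V_new/V_old).
Step 2:
                  B         J         D
  Initial   0.02821     0.084   0.05093
  Change   0.006516 -0.002172 -0.002172
  Equil     0.03473   0.08182   0.04876
  solve Keq expr → x = -0.002172; check Q = 95.23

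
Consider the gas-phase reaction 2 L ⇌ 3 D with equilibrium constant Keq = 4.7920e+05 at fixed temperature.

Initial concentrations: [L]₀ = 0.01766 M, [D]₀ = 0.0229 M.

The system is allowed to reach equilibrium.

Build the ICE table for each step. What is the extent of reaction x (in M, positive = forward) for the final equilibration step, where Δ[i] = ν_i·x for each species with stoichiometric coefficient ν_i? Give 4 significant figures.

Q₀ = 0.03851 vs Keq = 4.7920e+05 ⇒ Q<K, forward
Step 1:
                   L          D
  init       0.01766     0.0229
  Δ         -0.01764    0.02647
  eq      1.5845e-05    0.04937
  solve Keq expr → x = 0.008822; check Q = 4.7920e+05

x = 0.008822 M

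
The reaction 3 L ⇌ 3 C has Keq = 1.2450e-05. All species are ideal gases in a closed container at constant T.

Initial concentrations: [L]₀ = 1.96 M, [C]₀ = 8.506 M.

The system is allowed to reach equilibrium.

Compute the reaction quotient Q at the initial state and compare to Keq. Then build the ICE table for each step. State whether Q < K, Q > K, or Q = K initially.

Q₀ = 81.73; Q > K (proceeds reverse)

Q₀ = 81.73 vs Keq = 1.2450e-05 ⇒ Q>K, reverse
Step 1:
                   L          C
  init          1.96      8.506
  Δ            8.269     -8.269
  eq           10.23     0.2371
  solve Keq expr → x = -2.756; check Q = 1.2450e-05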